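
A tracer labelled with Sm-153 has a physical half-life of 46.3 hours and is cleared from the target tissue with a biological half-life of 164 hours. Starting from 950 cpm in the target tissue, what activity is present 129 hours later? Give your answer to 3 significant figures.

1/t_eff = 1/t_phys + 1/t_biol = 1/46.3 + 1/164 = 0.027696 per hour.
t_eff = 46.3 × 164 / (46.3 + 164) ≈ 36.107 hours.
Remaining = 950 × (1/2)^(129/36.107) = 950 × (1/2)^3.5728 ≈ 79.839 cpm.

79.8 cpm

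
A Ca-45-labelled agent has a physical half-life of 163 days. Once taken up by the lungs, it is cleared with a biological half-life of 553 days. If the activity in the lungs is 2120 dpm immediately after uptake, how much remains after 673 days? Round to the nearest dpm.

52 dpm

1/t_eff = 1/t_phys + 1/t_biol = 1/163 + 1/553 = 0.0079433 per day.
t_eff = 163 × 553 / (163 + 553) ≈ 125.89 days.
Remaining = 2120 × (1/2)^(673/125.89) = 2120 × (1/2)^5.3458 ≈ 52.129 dpm.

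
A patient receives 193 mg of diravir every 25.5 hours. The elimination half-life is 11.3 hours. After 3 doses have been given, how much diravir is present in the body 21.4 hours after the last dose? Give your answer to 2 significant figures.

65 mg

The 3 doses were given 72.4, 46.9, 21.4 hours ago.
Total = 193·(1/2)^(72.4/11.3) + 193·(1/2)^(46.9/11.3) + 193·(1/2)^(21.4/11.3)
      = 2.2742 + 10.868 + 51.936 ≈ 65.078 mg.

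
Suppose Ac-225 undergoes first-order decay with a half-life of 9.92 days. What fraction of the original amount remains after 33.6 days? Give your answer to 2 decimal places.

0.10

n = 33.6/9.92 ≈ 3.3871 half-lives.
Fraction remaining = (1/2)^3.3871 ≈ 0.095583.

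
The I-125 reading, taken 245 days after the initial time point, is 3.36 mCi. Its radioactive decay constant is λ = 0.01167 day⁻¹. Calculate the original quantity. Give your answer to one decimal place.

t½ = ln 2 / λ = 0.69315 / 0.01167 ≈ 59.396 days.
Number of half-lives elapsed: n = 245/59.396 ≈ 4.1249.
A₀ = A × 2^n = 3.36 × 2^4.1249 = 3.36 × 17.447 ≈ 58.621 mCi.

58.6 mCi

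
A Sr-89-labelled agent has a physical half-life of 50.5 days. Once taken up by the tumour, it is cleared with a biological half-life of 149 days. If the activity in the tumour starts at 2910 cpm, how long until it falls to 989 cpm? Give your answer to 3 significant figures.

1/t_eff = 1/t_phys + 1/t_biol = 1/50.5 + 1/149 = 0.026513 per day.
t_eff = 50.5 × 149 / (50.5 + 149) ≈ 37.717 days.
n = log₂(2910/989) ≈ 1.557; t = 1.557 × 37.717 ≈ 58.724 days.

58.7 days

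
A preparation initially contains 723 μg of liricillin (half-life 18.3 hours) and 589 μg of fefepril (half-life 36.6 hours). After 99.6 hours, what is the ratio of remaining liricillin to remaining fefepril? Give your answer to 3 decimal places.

liricillin: 723 × (1/2)^(99.6/18.3) = 723 × (1/2)^5.4426 ≈ 16.624 μg.
fefepril: 589 × (1/2)^(99.6/36.6) = 589 × (1/2)^2.7213 ≈ 89.314 μg.
Ratio ≈ 16.624 / 89.314 ≈ 0.18613.

0.186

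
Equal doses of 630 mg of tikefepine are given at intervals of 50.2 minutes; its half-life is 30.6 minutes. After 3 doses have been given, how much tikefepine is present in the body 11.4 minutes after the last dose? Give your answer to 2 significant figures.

The 3 doses were given 111.8, 61.6, 11.4 minutes ago.
Total = 630·(1/2)^(111.8/30.6) + 630·(1/2)^(61.6/30.6) + 630·(1/2)^(11.4/30.6)
      = 50.061 + 156.08 + 486.62 ≈ 692.76 mg.

690 mg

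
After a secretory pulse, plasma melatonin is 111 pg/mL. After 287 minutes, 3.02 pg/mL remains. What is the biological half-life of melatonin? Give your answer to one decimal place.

A/A₀ = 3.02/111 ≈ 0.027207.
n = log₂(36.755) ≈ 5.1999 half-lives elapsed in 287 minutes.
t½ = 287/5.1999 ≈ 55.194 minutes.

55.2 minutes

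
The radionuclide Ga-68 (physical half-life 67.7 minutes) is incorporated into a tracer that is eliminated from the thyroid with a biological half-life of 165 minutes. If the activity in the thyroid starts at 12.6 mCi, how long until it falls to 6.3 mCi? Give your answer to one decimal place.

1/t_eff = 1/t_phys + 1/t_biol = 1/67.7 + 1/165 = 0.020832 per minute.
t_eff = 67.7 × 165 / (67.7 + 165) ≈ 48.004 minutes.
n = log₂(12.6/6.3) ≈ 1; t = 1 × 48.004 ≈ 48.004 minutes.

48.0 minutes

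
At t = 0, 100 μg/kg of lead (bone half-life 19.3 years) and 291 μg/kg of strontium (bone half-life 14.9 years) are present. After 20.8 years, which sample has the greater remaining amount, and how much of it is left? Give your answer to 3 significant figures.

strontium, 111 μg/kg

lead: 100 × (1/2)^1.0777 ≈ 47.378 μg/kg.
strontium: 291 × (1/2)^1.396 ≈ 110.58 μg/kg.
Strontium has more remaining, at ≈ 110.58 μg/kg.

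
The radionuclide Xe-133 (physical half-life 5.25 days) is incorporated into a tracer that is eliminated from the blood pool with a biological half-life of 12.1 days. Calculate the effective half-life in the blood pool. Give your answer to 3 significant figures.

3.66 days

1/t_eff = 1/t_phys + 1/t_biol = 1/5.25 + 1/12.1 = 0.27312 per day.
t_eff = 5.25 × 12.1 / (5.25 + 12.1) ≈ 3.6614 days.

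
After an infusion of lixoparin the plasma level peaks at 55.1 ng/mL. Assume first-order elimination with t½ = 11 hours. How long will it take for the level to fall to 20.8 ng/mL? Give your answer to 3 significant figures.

15.5 hours

Fraction remaining = 20.8/55.1 ≈ 0.3775.
n = log₂(55.1/20.8) = ln(2.649)/ln 2 ≈ 1.4055 half-lives.
t = n × t½ = 1.4055 × 11 ≈ 15.46 hours.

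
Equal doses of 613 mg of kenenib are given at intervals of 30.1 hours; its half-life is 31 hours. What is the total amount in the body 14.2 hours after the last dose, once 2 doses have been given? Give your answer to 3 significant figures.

The 2 doses were given 44.3, 14.2 hours ago.
Total = 613·(1/2)^(44.3/31) + 613·(1/2)^(14.2/31)
      = 227.66 + 446.24 ≈ 673.9 mg.

674 mg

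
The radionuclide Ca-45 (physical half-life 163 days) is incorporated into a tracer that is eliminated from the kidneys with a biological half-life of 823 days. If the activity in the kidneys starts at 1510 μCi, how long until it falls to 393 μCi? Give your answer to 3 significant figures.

1/t_eff = 1/t_phys + 1/t_biol = 1/163 + 1/823 = 0.00735 per day.
t_eff = 163 × 823 / (163 + 823) ≈ 136.05 days.
n = log₂(1510/393) ≈ 1.9419; t = 1.9419 × 136.05 ≈ 264.21 days.

264 days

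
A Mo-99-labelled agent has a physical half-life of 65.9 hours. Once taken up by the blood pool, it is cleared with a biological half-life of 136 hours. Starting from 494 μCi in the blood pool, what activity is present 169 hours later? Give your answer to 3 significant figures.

1/t_eff = 1/t_phys + 1/t_biol = 1/65.9 + 1/136 = 0.022527 per hour.
t_eff = 65.9 × 136 / (65.9 + 136) ≈ 44.39 hours.
Remaining = 494 × (1/2)^(169/44.39) = 494 × (1/2)^3.8071 ≈ 35.291 μCi.

35.3 μCi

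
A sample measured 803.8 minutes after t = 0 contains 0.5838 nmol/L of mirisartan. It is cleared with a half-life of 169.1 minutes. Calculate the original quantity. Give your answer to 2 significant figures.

Number of half-lives elapsed: n = 803.8/169.1 ≈ 4.7534.
A₀ = A × 2^n = 0.5838 × 2^4.7534 = 0.5838 × 26.972 ≈ 15.746 nmol/L.

16 nmol/L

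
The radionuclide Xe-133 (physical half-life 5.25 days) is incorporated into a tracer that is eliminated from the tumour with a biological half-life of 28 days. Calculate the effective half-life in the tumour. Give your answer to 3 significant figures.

4.42 days

1/t_eff = 1/t_phys + 1/t_biol = 1/5.25 + 1/28 = 0.22619 per day.
t_eff = 5.25 × 28 / (5.25 + 28) ≈ 4.4211 days.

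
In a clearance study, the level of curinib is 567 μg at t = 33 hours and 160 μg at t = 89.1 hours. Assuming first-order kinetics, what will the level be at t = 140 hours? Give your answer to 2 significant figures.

51 μg

Over Δt = 89.1 − 33 = 56.1 hours, the level fell by a factor of 567/160 ≈ 3.5438.
n = log₂(3.5438) ≈ 1.8253 half-lives, so t½ = 56.1/1.8253 ≈ 30.735 hours.
From t = 89.1 to t = 140: 160 × (1/2)^((140−89.1)/30.735) ≈ 50.768 μg.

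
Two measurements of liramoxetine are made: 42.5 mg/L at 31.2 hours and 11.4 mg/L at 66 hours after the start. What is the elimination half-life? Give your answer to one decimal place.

18.3 hours

Over Δt = 66 − 31.2 = 34.8 hours, the level fell by a factor of 42.5/11.4 ≈ 3.7281.
n = log₂(3.7281) ≈ 1.8984 half-lives, so t½ = 34.8/1.8984 ≈ 18.331 hours.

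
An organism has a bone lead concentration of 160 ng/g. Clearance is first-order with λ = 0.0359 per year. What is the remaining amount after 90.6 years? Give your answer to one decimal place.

t½ = ln 2 / λ = 0.69315 / 0.0359 ≈ 19.308 years.
Number of half-lives: n = 90.6/19.308 ≈ 4.6924.
Remaining = 160 × (1/2)^4.6924 = 160 × 0.038676 ≈ 6.1881 ng/g.

6.2 ng/g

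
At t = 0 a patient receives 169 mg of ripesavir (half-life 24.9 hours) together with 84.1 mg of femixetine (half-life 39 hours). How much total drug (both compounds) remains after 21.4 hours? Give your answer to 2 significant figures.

ripesavir: 169 × (1/2)^(21.4/24.9) = 169 × (1/2)^0.85944 ≈ 93.147 mg.
femixetine: 84.1 × (1/2)^(21.4/39) = 84.1 × (1/2)^0.54872 ≈ 57.493 mg.
Total = 93.147 + 57.493 ≈ 150.64 mg.

150 mg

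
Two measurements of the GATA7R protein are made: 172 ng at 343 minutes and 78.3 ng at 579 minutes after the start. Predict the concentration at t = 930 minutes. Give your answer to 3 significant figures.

24.3 ng

Over Δt = 579 − 343 = 236 minutes, the level fell by a factor of 172/78.3 ≈ 2.1967.
n = log₂(2.1967) ≈ 1.1353 half-lives, so t½ = 236/1.1353 ≈ 207.87 minutes.
From t = 579 to t = 930: 78.3 × (1/2)^((930−579)/207.87) ≈ 24.292 ng.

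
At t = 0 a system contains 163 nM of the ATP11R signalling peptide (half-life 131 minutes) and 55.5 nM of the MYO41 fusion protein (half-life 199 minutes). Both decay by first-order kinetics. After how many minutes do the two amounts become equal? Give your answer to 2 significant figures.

Set 163·(1/2)^(t/131) = 55.5·(1/2)^(t/199).
Taking log₂: log₂(163/55.5) = t·(1/131 − 1/199).
log₂(2.9369) = 1.5543; 1/131 − 1/199 = 0.0026085.
t = 1.5543 / 0.0026085 ≈ 595.87 minutes.

600 minutes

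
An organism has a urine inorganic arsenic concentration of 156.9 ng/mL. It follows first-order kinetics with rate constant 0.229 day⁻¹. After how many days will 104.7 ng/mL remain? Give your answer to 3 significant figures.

t½ = ln 2 / k = 0.69315 / 0.229 ≈ 3.0268 days.
Fraction remaining = 104.7/156.9 ≈ 0.6673.
n = log₂(156.9/104.7) = ln(1.4986)/ln 2 ≈ 0.58358 half-lives.
t = n × t½ = 0.58358 × 3.0268 ≈ 1.7664 days.

1.77 days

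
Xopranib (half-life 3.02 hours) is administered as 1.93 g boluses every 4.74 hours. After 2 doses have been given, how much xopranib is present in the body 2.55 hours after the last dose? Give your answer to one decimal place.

1.4 g

The 2 doses were given 7.29, 2.55 hours ago.
Total = 1.93·(1/2)^(7.29/3.02) + 1.93·(1/2)^(2.55/3.02)
      = 0.36216 + 1.0749 ≈ 1.4371 g.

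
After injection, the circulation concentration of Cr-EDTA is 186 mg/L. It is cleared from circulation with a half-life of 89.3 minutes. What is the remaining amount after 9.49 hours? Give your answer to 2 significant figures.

2.2 mg/L

Convert the elapsed time: 9.49 hours = 569.4 minutes.
Number of half-lives: n = 569.4/89.3 ≈ 6.3763.
Remaining = 186 × (1/2)^6.3763 = 186 × 0.012038 ≈ 2.2391 mg/L.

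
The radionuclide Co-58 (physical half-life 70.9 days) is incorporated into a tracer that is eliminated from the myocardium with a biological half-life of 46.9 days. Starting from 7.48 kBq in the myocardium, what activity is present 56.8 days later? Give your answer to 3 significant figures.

1.85 kBq

1/t_eff = 1/t_phys + 1/t_biol = 1/70.9 + 1/46.9 = 0.035426 per day.
t_eff = 70.9 × 46.9 / (70.9 + 46.9) ≈ 28.228 days.
Remaining = 7.48 × (1/2)^(56.8/28.228) = 7.48 × (1/2)^2.0122 ≈ 1.8542 kBq.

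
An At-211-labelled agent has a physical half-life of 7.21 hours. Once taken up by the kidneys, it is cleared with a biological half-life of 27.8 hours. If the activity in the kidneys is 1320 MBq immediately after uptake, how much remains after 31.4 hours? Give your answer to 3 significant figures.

29.5 MBq

1/t_eff = 1/t_phys + 1/t_biol = 1/7.21 + 1/27.8 = 0.17467 per hour.
t_eff = 7.21 × 27.8 / (7.21 + 27.8) ≈ 5.7252 hours.
Remaining = 1320 × (1/2)^(31.4/5.7252) = 1320 × (1/2)^5.4846 ≈ 29.482 MBq.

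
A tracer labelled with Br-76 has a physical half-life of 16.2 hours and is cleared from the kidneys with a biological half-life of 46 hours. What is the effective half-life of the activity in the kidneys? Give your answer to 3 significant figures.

12.0 hours

1/t_eff = 1/t_phys + 1/t_biol = 1/16.2 + 1/46 = 0.083468 per hour.
t_eff = 16.2 × 46 / (16.2 + 46) ≈ 11.981 hours.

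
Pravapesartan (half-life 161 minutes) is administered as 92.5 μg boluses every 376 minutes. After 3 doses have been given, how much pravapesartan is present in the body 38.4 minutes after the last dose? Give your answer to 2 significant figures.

97 μg

The 3 doses were given 790.4, 414.4, 38.4 minutes ago.
Total = 92.5·(1/2)^(790.4/161) + 92.5·(1/2)^(414.4/161) + 92.5·(1/2)^(38.4/161)
      = 3.0782 + 15.535 + 78.405 ≈ 97.018 μg.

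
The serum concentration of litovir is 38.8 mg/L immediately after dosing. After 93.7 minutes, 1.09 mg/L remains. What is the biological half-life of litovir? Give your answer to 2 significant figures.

18 minutes

A/A₀ = 1.09/38.8 ≈ 0.028093.
n = log₂(35.596) ≈ 5.1537 half-lives elapsed in 93.7 minutes.
t½ = 93.7/5.1537 ≈ 18.181 minutes.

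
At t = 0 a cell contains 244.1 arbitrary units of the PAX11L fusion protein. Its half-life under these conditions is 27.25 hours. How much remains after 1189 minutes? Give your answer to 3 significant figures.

Convert the elapsed time: 1189 minutes = 19.8167 hours.
Number of half-lives: n = 19.8167/27.25 ≈ 0.72722.
Remaining = 244.1 × (1/2)^0.72722 = 244.1 × 0.60407 ≈ 147.45 arbitrary units.

147 arbitrary units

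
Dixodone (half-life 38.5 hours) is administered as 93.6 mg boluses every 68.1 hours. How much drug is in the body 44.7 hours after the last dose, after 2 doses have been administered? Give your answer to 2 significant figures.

54 mg

The 2 doses were given 112.8, 44.7 hours ago.
Total = 93.6·(1/2)^(112.8/38.5) + 93.6·(1/2)^(44.7/38.5)
      = 12.283 + 41.857 ≈ 54.14 mg.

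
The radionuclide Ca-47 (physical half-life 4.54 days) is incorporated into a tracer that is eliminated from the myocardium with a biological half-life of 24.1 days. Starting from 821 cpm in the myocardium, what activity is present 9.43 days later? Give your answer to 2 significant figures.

1/t_eff = 1/t_phys + 1/t_biol = 1/4.54 + 1/24.1 = 0.26176 per day.
t_eff = 4.54 × 24.1 / (4.54 + 24.1) ≈ 3.8203 days.
Remaining = 821 × (1/2)^(9.43/3.8203) = 821 × (1/2)^2.4684 ≈ 148.35 cpm.

150 cpm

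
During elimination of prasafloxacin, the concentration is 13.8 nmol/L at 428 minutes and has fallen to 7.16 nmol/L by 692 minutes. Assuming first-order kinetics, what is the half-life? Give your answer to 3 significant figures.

Over Δt = 692 − 428 = 264 minutes, the level fell by a factor of 13.8/7.16 ≈ 1.9274.
n = log₂(1.9274) ≈ 0.94664 half-lives, so t½ = 264/0.94664 ≈ 278.88 minutes.

279 minutes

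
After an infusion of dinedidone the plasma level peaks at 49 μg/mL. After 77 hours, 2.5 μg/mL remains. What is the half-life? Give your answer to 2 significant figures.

18 hours

A/A₀ = 2.5/49 ≈ 0.05102.
n = log₂(19.6) ≈ 4.2928 half-lives elapsed in 77 hours.
t½ = 77/4.2928 ≈ 17.937 hours.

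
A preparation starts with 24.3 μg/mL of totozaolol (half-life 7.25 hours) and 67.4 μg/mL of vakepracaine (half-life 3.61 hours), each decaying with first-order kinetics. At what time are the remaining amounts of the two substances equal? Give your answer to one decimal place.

10.6 hours

Set 24.3·(1/2)^(t/7.25) = 67.4·(1/2)^(t/3.61).
Taking log₂: log₂(24.3/67.4) = t·(1/7.25 − 1/3.61).
log₂(0.36053) = -1.4718; 1/7.25 − 1/3.61 = -0.13908.
t = -1.4718 / -0.13908 ≈ 10.583 hours.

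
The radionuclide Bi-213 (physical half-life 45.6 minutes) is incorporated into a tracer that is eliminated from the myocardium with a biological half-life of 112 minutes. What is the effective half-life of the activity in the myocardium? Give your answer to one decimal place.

32.4 minutes

1/t_eff = 1/t_phys + 1/t_biol = 1/45.6 + 1/112 = 0.030858 per minute.
t_eff = 45.6 × 112 / (45.6 + 112) ≈ 32.406 minutes.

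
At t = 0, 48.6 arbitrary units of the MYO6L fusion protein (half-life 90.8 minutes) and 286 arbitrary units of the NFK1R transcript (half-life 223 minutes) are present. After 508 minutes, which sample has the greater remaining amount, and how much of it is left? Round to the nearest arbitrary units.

MYO6L fusion protein: 48.6 × (1/2)^5.5947 ≈ 1.0057 arbitrary units.
NFK1R transcript: 286 × (1/2)^2.278 ≈ 58.967 arbitrary units.
NFK1R transcript has more remaining, at ≈ 58.967 arbitrary units.

NFK1R transcript, 59 arbitrary units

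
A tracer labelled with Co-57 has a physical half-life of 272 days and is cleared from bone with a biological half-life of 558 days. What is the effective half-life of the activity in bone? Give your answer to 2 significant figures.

1/t_eff = 1/t_phys + 1/t_biol = 1/272 + 1/558 = 0.0054686 per day.
t_eff = 272 × 558 / (272 + 558) ≈ 182.86 days.

180 days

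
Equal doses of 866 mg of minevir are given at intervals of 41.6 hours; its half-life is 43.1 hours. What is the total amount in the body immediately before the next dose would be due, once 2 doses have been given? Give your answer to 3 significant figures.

671 mg

The 2 doses were given 83.2, 41.6 hours ago.
Total = 866·(1/2)^(83.2/43.1) + 866·(1/2)^(41.6/43.1)
      = 227.2 + 443.57 ≈ 670.77 mg.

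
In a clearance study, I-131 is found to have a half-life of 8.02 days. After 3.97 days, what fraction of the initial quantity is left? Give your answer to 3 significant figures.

0.710

n = 3.97/8.02 ≈ 0.49501 half-lives.
Fraction remaining = (1/2)^0.49501 ≈ 0.70956.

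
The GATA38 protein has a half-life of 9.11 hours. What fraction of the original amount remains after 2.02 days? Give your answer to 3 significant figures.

2.02 days = 48.48 hours.
n = 48.48/9.11 ≈ 5.3216 half-lives.
Fraction remaining = (1/2)^5.3216 ≈ 0.025005.

0.0250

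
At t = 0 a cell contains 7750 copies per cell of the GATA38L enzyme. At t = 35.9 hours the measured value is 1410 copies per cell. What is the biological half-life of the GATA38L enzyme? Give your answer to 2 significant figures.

15 hours

A/A₀ = 1410/7750 ≈ 0.18194.
n = log₂(5.4965) ≈ 2.4585 half-lives elapsed in 35.9 hours.
t½ = 35.9/2.4585 ≈ 14.602 hours.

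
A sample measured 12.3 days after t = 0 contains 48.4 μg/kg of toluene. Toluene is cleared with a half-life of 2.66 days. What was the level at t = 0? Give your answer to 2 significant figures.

Number of half-lives elapsed: n = 12.3/2.66 ≈ 4.6241.
A₀ = A × 2^n = 48.4 × 2^4.6241 = 48.4 × 24.659 ≈ 1193.5 μg/kg.

1200 μg/kg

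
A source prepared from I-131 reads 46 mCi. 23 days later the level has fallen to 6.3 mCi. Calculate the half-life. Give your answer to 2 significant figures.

A/A₀ = 6.3/46 ≈ 0.13696.
n = log₂(7.3016) ≈ 2.8682 half-lives elapsed in 23 days.
t½ = 23/2.8682 ≈ 8.0189 days.

8.0 days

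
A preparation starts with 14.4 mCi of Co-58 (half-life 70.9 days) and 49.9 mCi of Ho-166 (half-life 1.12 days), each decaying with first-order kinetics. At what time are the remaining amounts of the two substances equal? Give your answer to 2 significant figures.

Set 14.4·(1/2)^(t/70.9) = 49.9·(1/2)^(t/1.12).
Taking log₂: log₂(14.4/49.9) = t·(1/70.9 − 1/1.12).
log₂(0.28858) = -1.793; 1/70.9 − 1/1.12 = -0.87875.
t = -1.793 / -0.87875 ≈ 2.0404 days.

2.0 days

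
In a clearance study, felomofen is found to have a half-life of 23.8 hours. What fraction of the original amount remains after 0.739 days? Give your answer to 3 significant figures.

0.597

0.739 days = 17.736 hours.
n = 17.736/23.8 ≈ 0.74521 half-lives.
Fraction remaining = (1/2)^0.74521 ≈ 0.59658.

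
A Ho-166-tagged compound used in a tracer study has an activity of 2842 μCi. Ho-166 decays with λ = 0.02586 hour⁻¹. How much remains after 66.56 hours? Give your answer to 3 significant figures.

t½ = ln 2 / λ = 0.69315 / 0.02586 ≈ 26.804 hours.
Number of half-lives: n = 66.56/26.804 ≈ 2.4832.
Remaining = 2842 × (1/2)^2.4832 = 2842 × 0.17884 ≈ 508.27 μCi.

508 μCi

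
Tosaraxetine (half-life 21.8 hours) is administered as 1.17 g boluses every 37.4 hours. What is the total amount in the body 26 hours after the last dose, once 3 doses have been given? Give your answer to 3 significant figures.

The 3 doses were given 100.8, 63.4, 26 hours ago.
Total = 1.17·(1/2)^(100.8/21.8) + 1.17·(1/2)^(63.4/21.8) + 1.17·(1/2)^(26/21.8)
      = 0.047453 + 0.15585 + 0.51187 ≈ 0.71518 g.

0.715 g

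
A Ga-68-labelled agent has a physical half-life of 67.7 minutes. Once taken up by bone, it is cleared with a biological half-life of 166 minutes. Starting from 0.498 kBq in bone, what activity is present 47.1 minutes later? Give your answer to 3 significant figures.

1/t_eff = 1/t_phys + 1/t_biol = 1/67.7 + 1/166 = 0.020795 per minute.
t_eff = 67.7 × 166 / (67.7 + 166) ≈ 48.088 minutes.
Remaining = 0.498 × (1/2)^(47.1/48.088) = 0.498 × (1/2)^0.97945 ≈ 0.25257 kBq.

0.253 kBq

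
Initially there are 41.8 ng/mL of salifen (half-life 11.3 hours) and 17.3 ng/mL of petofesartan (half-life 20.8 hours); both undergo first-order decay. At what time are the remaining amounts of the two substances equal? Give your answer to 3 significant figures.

Set 41.8·(1/2)^(t/11.3) = 17.3·(1/2)^(t/20.8).
Taking log₂: log₂(41.8/17.3) = t·(1/11.3 − 1/20.8).
log₂(2.4162) = 1.2727; 1/11.3 − 1/20.8 = 0.040419.
t = 1.2727 / 0.040419 ≈ 31.489 hours.

31.5 hours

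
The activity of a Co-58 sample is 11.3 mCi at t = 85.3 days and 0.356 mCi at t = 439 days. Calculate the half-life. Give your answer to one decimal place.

70.9 days

Over Δt = 439 − 85.3 = 353.7 days, the level fell by a factor of 11.3/0.356 ≈ 31.742.
n = log₂(31.742) ≈ 4.9883 half-lives, so t½ = 353.7/4.9883 ≈ 70.906 days.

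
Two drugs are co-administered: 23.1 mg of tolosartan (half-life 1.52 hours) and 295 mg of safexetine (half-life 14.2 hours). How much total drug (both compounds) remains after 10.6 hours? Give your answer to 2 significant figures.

180 mg

tolosartan: 23.1 × (1/2)^(10.6/1.52) = 23.1 × (1/2)^6.9737 ≈ 0.18379 mg.
safexetine: 295 × (1/2)^(10.6/14.2) = 295 × (1/2)^0.74648 ≈ 175.84 mg.
Total = 0.18379 + 175.84 ≈ 176.02 mg.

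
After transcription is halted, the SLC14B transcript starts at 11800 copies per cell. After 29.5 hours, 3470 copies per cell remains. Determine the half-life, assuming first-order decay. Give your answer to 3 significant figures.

16.7 hours

A/A₀ = 3470/11800 ≈ 0.29407.
n = log₂(3.4006) ≈ 1.7658 half-lives elapsed in 29.5 hours.
t½ = 29.5/1.7658 ≈ 16.707 hours.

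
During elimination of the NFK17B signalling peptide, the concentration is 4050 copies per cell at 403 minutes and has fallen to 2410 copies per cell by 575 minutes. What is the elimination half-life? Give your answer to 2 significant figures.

230 minutes

Over Δt = 575 − 403 = 172 minutes, the level fell by a factor of 4050/2410 ≈ 1.6805.
n = log₂(1.6805) ≈ 0.74889 half-lives, so t½ = 172/0.74889 ≈ 229.67 minutes.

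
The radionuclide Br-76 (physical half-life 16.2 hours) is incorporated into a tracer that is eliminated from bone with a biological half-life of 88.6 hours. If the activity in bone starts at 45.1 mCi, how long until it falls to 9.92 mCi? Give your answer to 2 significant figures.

1/t_eff = 1/t_phys + 1/t_biol = 1/16.2 + 1/88.6 = 0.073015 per hour.
t_eff = 16.2 × 88.6 / (16.2 + 88.6) ≈ 13.696 hours.
n = log₂(45.1/9.92) ≈ 2.1847; t = 2.1847 × 13.696 ≈ 29.921 hours.

30 hours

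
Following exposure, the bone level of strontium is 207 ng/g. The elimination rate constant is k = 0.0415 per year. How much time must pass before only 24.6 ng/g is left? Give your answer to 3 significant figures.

t½ = ln 2 / k = 0.69315 / 0.0415 ≈ 16.702 years.
Fraction remaining = 24.6/207 ≈ 0.11884.
n = log₂(207/24.6) = ln(8.4146)/ln 2 ≈ 3.0729 half-lives.
t = n × t½ = 3.0729 × 16.702 ≈ 51.325 years.

51.3 years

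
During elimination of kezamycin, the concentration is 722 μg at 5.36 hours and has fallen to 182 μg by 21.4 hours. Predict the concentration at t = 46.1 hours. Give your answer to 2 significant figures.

Over Δt = 21.4 − 5.36 = 16.04 hours, the level fell by a factor of 722/182 ≈ 3.967.
n = log₂(3.967) ≈ 1.9881 half-lives, so t½ = 16.04/1.9881 ≈ 8.0682 hours.
From t = 21.4 to t = 46.1: 182 × (1/2)^((46.1−21.4)/8.0682) ≈ 21.802 μg.

22 μg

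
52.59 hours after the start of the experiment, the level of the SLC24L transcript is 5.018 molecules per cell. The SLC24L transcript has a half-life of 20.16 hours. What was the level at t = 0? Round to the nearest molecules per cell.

Number of half-lives elapsed: n = 52.59/20.16 ≈ 2.6086.
A₀ = A × 2^n = 5.018 × 2^2.6086 = 5.018 × 6.0992 ≈ 30.606 molecules per cell.

31 molecules per cell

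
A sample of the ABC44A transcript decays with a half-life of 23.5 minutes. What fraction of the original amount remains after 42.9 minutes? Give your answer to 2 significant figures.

n = 42.9/23.5 ≈ 1.8255 half-lives.
Fraction remaining = (1/2)^1.8255 ≈ 0.28214.

0.28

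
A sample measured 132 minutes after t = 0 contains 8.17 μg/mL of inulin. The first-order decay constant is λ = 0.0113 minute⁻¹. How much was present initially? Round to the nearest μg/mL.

36 μg/mL

t½ = ln 2 / λ = 0.69315 / 0.0113 ≈ 61.34 minutes.
Number of half-lives elapsed: n = 132/61.34 ≈ 2.1519.
A₀ = A × 2^n = 8.17 × 2^2.1519 = 8.17 × 4.4442 ≈ 36.309 μg/mL.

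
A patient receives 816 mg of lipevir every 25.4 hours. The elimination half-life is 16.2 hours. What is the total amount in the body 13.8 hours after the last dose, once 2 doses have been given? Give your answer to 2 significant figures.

The 2 doses were given 39.2, 13.8 hours ago.
Total = 816·(1/2)^(39.2/16.2) + 816·(1/2)^(13.8/16.2)
      = 152.5 + 452.12 ≈ 604.62 mg.

600 mg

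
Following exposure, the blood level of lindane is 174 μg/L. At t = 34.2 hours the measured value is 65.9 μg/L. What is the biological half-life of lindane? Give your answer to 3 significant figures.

24.4 hours

A/A₀ = 65.9/174 ≈ 0.37874.
n = log₂(2.6404) ≈ 1.4007 half-lives elapsed in 34.2 hours.
t½ = 34.2/1.4007 ≈ 24.416 hours.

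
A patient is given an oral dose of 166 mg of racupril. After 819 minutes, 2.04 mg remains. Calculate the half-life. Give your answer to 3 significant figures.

A/A₀ = 2.04/166 ≈ 0.012289.
n = log₂(81.373) ≈ 6.3465 half-lives elapsed in 819 minutes.
t½ = 819/6.3465 ≈ 129.05 minutes.

129 minutes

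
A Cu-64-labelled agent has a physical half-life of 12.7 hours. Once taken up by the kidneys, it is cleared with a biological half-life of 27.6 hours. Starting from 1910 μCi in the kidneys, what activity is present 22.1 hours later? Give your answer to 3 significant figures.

328 μCi

1/t_eff = 1/t_phys + 1/t_biol = 1/12.7 + 1/27.6 = 0.11497 per hour.
t_eff = 12.7 × 27.6 / (12.7 + 27.6) ≈ 8.6978 hours.
Remaining = 1910 × (1/2)^(22.1/8.6978) = 1910 × (1/2)^2.5409 ≈ 328.21 μCi.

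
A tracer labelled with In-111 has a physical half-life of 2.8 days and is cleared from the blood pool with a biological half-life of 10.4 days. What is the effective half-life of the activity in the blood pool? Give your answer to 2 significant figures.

2.2 days

1/t_eff = 1/t_phys + 1/t_biol = 1/2.8 + 1/10.4 = 0.4533 per day.
t_eff = 2.8 × 10.4 / (2.8 + 10.4) ≈ 2.2061 days.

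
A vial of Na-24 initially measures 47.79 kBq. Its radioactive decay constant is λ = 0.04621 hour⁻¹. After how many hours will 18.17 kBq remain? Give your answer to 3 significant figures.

t½ = ln 2 / λ = 0.69315 / 0.04621 ≈ 15 hours.
Fraction remaining = 18.17/47.79 ≈ 0.38021.
n = log₂(47.79/18.17) = ln(2.6302)/ln 2 ≈ 1.3952 half-lives.
t = n × t½ = 1.3952 × 15 ≈ 20.927 hours.

20.9 hours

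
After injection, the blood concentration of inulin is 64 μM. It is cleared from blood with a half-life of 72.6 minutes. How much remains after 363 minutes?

Elapsed time is 5 half-lives (363/72.6).
Each half-life halves the amount: 64 × (1/2)^5 = 64/32 = 2 μM.

2 μM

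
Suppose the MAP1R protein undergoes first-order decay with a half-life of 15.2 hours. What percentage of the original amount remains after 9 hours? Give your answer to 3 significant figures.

n = 9/15.2 ≈ 0.59211 half-lives.
Fraction remaining = (1/2)^0.59211 ≈ 0.66337, i.e. 66.337%.

66.3%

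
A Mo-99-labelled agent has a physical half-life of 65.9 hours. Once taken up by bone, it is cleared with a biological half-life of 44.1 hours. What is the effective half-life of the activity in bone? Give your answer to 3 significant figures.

26.4 hours

1/t_eff = 1/t_phys + 1/t_biol = 1/65.9 + 1/44.1 = 0.03785 per hour.
t_eff = 65.9 × 44.1 / (65.9 + 44.1) ≈ 26.42 hours.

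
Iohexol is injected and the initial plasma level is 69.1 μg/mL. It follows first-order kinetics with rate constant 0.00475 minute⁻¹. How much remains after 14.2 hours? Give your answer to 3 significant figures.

t½ = ln 2 / k = 0.69315 / 0.00475 ≈ 145.93 minutes.
Convert the elapsed time: 14.2 hours = 852 minutes.
Number of half-lives: n = 852/145.93 ≈ 5.8386.
Remaining = 69.1 × (1/2)^5.8386 = 69.1 × 0.017475 ≈ 1.2075 μg/mL.

1.21 μg/mL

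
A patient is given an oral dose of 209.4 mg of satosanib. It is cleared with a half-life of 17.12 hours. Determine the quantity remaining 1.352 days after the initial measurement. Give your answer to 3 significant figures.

Convert the elapsed time: 1.352 days = 32.448 hours.
Number of half-lives: n = 32.448/17.12 ≈ 1.8953.
Remaining = 209.4 × (1/2)^1.8953 = 209.4 × 0.26881 ≈ 56.289 mg.

56.3 mg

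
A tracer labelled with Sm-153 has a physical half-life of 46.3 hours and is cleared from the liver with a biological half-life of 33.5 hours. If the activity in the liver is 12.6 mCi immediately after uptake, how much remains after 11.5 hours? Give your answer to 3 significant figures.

1/t_eff = 1/t_phys + 1/t_biol = 1/46.3 + 1/33.5 = 0.051449 per hour.
t_eff = 46.3 × 33.5 / (46.3 + 33.5) ≈ 19.437 hours.
Remaining = 12.6 × (1/2)^(11.5/19.437) = 12.6 × (1/2)^0.59166 ≈ 8.3611 mCi.

8.36 mCi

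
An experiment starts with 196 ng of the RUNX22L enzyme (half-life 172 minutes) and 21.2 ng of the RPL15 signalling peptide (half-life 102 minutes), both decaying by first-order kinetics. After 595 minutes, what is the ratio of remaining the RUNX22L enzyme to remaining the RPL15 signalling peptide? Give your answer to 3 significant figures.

RUNX22L enzyme: 196 × (1/2)^(595/172) = 196 × (1/2)^3.4593 ≈ 17.82 ng.
RPL15 signalling peptide: 21.2 × (1/2)^(595/102) = 21.2 × (1/2)^5.8333 ≈ 0.37182 ng.
Ratio ≈ 17.82 / 0.37182 ≈ 47.926.

47.9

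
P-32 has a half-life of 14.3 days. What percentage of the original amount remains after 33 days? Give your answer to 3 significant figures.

20.2%

n = 33/14.3 ≈ 2.3077 half-lives.
Fraction remaining = (1/2)^2.3077 ≈ 0.20198, i.e. 20.198%.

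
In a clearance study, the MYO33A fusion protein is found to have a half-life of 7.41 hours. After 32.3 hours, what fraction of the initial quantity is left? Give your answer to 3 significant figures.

n = 32.3/7.41 ≈ 4.359 half-lives.
Fraction remaining = (1/2)^4.359 ≈ 0.048732.

0.0487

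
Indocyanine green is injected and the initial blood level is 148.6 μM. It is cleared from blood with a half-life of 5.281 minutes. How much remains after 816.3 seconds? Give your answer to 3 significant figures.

Convert the elapsed time: 816.3 seconds = 13.605 minutes.
Number of half-lives: n = 13.605/5.281 ≈ 2.5762.
Remaining = 148.6 × (1/2)^2.5762 = 148.6 × 0.16768 ≈ 24.917 μM.

24.9 μM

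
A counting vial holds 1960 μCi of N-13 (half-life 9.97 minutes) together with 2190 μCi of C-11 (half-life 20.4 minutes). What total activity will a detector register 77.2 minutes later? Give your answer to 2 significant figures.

170 μCi

N-13: 1960 × (1/2)^(77.2/9.97) = 1960 × (1/2)^7.7432 ≈ 9.1477 μCi.
C-11: 2190 × (1/2)^(77.2/20.4) = 2190 × (1/2)^3.7843 ≈ 158.95 μCi.
Total = 9.1477 + 158.95 ≈ 168.09 μCi.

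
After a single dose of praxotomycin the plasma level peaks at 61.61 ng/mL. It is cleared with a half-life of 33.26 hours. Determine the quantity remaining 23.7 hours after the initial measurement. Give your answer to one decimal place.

37.6 ng/mL

Number of half-lives: n = 23.7/33.26 ≈ 0.71257.
Remaining = 61.61 × (1/2)^0.71257 = 61.61 × 0.61023 ≈ 37.596 ng/mL.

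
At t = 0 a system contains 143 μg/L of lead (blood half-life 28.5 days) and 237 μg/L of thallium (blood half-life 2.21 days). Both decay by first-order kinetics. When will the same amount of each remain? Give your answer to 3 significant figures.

1.75 days

Set 143·(1/2)^(t/28.5) = 237·(1/2)^(t/2.21).
Taking log₂: log₂(143/237) = t·(1/28.5 − 1/2.21).
log₂(0.60338) = -0.72887; 1/28.5 − 1/2.21 = -0.4174.
t = -0.72887 / -0.4174 ≈ 1.7462 days.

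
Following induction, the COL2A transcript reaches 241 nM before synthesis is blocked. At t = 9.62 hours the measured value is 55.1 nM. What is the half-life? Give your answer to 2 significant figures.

4.5 hours

A/A₀ = 55.1/241 ≈ 0.22863.
n = log₂(4.3739) ≈ 2.1289 half-lives elapsed in 9.62 hours.
t½ = 9.62/2.1289 ≈ 4.5187 hours.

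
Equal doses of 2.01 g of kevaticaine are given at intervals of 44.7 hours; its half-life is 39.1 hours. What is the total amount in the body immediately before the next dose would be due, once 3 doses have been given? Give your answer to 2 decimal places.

1.51 g

The 3 doses were given 134.1, 89.4, 44.7 hours ago.
Total = 2.01·(1/2)^(134.1/39.1) + 2.01·(1/2)^(89.4/39.1) + 2.01·(1/2)^(44.7/39.1)
      = 0.18654 + 0.41201 + 0.91002 ≈ 1.5086 g.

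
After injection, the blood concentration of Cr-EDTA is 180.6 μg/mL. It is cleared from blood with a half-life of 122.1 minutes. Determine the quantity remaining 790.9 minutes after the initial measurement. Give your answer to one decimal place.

2.0 μg/mL

Number of half-lives: n = 790.9/122.1 ≈ 6.4775.
Remaining = 180.6 × (1/2)^6.4775 = 180.6 × 0.011222 ≈ 2.0268 μg/mL.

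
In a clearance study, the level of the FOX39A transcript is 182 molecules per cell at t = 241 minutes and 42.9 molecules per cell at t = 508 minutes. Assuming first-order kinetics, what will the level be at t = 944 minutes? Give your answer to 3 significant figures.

Over Δt = 508 − 241 = 267 minutes, the level fell by a factor of 182/42.9 ≈ 4.2424.
n = log₂(4.2424) ≈ 2.0849 half-lives, so t½ = 267/2.0849 ≈ 128.06 minutes.
From t = 508 to t = 944: 42.9 × (1/2)^((944−508)/128.06) ≈ 4.0513 molecules per cell.

4.05 molecules per cell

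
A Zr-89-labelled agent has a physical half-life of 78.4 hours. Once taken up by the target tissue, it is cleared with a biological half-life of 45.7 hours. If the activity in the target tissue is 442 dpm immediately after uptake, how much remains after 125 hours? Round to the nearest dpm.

22 dpm

1/t_eff = 1/t_phys + 1/t_biol = 1/78.4 + 1/45.7 = 0.034637 per hour.
t_eff = 78.4 × 45.7 / (78.4 + 45.7) ≈ 28.871 hours.
Remaining = 442 × (1/2)^(125/28.871) = 442 × (1/2)^4.3296 ≈ 21.983 dpm.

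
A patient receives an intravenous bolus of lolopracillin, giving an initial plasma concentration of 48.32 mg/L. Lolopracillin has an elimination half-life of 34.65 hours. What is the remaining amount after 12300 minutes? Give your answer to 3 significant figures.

0.800 mg/L

Convert the elapsed time: 12300 minutes = 205 hours.
Number of half-lives: n = 205/34.65 ≈ 5.9163.
Remaining = 48.32 × (1/2)^5.9163 = 48.32 × 0.016558 ≈ 0.80009 mg/L.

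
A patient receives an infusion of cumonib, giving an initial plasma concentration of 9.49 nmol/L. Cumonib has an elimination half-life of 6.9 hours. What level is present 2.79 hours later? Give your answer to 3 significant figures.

7.17 nmol/L

Number of half-lives: n = 2.79/6.9 ≈ 0.40435.
Remaining = 9.49 × (1/2)^0.40435 = 9.49 × 0.75558 ≈ 7.1704 nmol/L.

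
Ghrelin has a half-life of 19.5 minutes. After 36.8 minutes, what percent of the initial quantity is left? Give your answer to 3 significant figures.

27.0%

n = 36.8/19.5 ≈ 1.8872 half-lives.
Fraction remaining = (1/2)^1.8872 ≈ 0.27034, i.e. 27.034%.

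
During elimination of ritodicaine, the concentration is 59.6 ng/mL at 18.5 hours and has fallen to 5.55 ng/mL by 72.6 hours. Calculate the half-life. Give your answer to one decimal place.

Over Δt = 72.6 − 18.5 = 54.1 hours, the level fell by a factor of 59.6/5.55 ≈ 10.739.
n = log₂(10.739) ≈ 3.4248 half-lives, so t½ = 54.1/3.4248 ≈ 15.797 hours.

15.8 hours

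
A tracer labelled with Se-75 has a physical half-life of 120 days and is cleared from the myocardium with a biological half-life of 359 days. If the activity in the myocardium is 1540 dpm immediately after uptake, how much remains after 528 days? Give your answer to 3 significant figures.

26.3 dpm

1/t_eff = 1/t_phys + 1/t_biol = 1/120 + 1/359 = 0.011119 per day.
t_eff = 120 × 359 / (120 + 359) ≈ 89.937 days.
Remaining = 1540 × (1/2)^(528/89.937) = 1540 × (1/2)^5.8708 ≈ 26.318 dpm.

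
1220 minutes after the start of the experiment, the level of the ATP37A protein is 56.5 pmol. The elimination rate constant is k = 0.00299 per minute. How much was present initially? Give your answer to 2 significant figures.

t½ = ln 2 / k = 0.69315 / 0.00299 ≈ 231.82 minutes.
Number of half-lives elapsed: n = 1220/231.82 ≈ 5.2627.
A₀ = A × 2^n = 56.5 × 2^5.2627 = 56.5 × 38.39 ≈ 2169 pmol.

2200 pmol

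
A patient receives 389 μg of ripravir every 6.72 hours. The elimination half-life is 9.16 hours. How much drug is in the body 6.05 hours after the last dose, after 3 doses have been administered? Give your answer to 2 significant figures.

480 μg

The 3 doses were given 19.49, 12.77, 6.05 hours ago.
Total = 389·(1/2)^(19.49/9.16) + 389·(1/2)^(12.77/9.16) + 389·(1/2)^(6.05/9.16)
      = 89.01 + 148.01 + 246.11 ≈ 483.12 μg.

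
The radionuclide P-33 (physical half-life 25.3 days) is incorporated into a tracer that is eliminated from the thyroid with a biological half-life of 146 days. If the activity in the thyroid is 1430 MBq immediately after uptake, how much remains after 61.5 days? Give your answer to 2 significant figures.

1/t_eff = 1/t_phys + 1/t_biol = 1/25.3 + 1/146 = 0.046375 per day.
t_eff = 25.3 × 146 / (25.3 + 146) ≈ 21.563 days.
Remaining = 1430 × (1/2)^(61.5/21.563) = 1430 × (1/2)^2.8521 ≈ 198.05 MBq.

200 MBq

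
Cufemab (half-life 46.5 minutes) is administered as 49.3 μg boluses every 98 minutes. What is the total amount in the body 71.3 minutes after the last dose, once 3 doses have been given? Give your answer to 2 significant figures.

The 3 doses were given 267.3, 169.3, 71.3 minutes ago.
Total = 49.3·(1/2)^(267.3/46.5) + 49.3·(1/2)^(169.3/46.5) + 49.3·(1/2)^(71.3/46.5)
      = 0.91709 + 3.9522 + 17.032 ≈ 21.901 μg.

22 μg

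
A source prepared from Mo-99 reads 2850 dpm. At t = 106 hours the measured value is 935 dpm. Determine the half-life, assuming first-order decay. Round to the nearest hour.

66 hours

A/A₀ = 935/2850 ≈ 0.32807.
n = log₂(3.0481) ≈ 1.6079 half-lives elapsed in 106 hours.
t½ = 106/1.6079 ≈ 65.924 hours.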